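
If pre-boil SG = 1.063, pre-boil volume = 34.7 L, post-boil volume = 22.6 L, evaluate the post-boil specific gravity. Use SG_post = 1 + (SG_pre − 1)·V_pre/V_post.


pts_pre = (1.063 − 1)·1000 = 63.0000
pts_post = 63.0000·34.7/22.6 = 96.7301
SG_post = 1 + 96.7301/1000

1.0967


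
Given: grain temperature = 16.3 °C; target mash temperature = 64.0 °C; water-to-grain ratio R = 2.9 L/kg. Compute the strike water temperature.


T_strike = (0.41/R)·(T_mash − T_grain) + T_mash
T_strike = (0.41/2.9)·(64.0 − 16.3) + 64.0

70.7438 °C


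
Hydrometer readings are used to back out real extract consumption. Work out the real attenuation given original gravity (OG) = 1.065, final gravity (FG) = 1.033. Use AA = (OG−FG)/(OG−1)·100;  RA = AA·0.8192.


AA = (1.065 − 1.033)/(1.065 − 1)·100 = 49.2308
RA = 49.2308·0.8192

40.3298 %


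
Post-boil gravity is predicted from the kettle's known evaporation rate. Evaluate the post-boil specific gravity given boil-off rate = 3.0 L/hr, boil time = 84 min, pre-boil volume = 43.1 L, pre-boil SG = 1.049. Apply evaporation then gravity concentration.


V_post = V_pre − rate·(t/60);  SG_post = 1 + (SG_pre−1)·V_pre/V_post
V_post = 43.1 − 3.0·(84/60) = 38.9000
SG_post = 1 + (1.049 − 1)·43.1/38.9000

1.0543


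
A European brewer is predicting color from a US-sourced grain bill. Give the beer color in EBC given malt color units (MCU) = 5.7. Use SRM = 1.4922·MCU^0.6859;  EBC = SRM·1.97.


SRM = 1.4922·5.7^0.6859 = 4.9236
EBC = 4.9236·1.97

9.6995 EBC


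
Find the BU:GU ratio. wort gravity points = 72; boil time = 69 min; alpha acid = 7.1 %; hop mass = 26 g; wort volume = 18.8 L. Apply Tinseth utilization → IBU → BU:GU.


U = 1.65·0.000125^(GP/1000)·(1−e^(−0.04t))/4.15;  IBU = (α/100)·m·U·1000/V;  BU:GU = IBU/GP
U = 1.65·0.000125^(72/1000)·(1−e^(−0.04·69))/4.15 = 0.1950
IBU = (7.1/100)·26·0.1950·1000/18.8 = 19.1466
BU:GU = 19.1466/72

0.2659


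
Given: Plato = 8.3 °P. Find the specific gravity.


SG = 259/(259 − P)
SG = 259/(259 − 8.3)

1.0331


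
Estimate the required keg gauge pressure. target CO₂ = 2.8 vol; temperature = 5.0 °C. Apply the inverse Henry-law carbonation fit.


psi = vols/(0.01821 + 0.09011·e^(−0.04·T)) − 14.695
psi = 2.8/(0.01821 + 0.09011·e^(−0.04·5.0)) − 14.695

15.7445 psi


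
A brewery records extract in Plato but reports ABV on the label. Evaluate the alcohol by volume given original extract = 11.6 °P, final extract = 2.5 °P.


SG = 259/(259 − P);  ABV = (OG − FG)·131.25
OG = 259/(259 − 11.6) = 1.0469
FG = 259/(259 − 2.5) = 1.0097
ABV = (1.0469 − 1.0097)·131.25

4.8748 % ABV


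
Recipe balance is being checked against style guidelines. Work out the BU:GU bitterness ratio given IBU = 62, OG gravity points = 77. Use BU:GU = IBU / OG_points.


BU:GU = 62 / 77

0.8052


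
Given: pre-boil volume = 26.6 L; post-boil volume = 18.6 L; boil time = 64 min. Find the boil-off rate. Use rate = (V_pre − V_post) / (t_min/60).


rate = (26.6 − 18.6) / (64/60)

7.5000 L/hr


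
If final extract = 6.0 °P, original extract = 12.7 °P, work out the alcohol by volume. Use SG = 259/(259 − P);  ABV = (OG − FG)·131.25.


OG = 259/(259 − 12.7) = 1.0516
FG = 259/(259 − 6.0) = 1.0237
ABV = (1.0516 − 1.0237)·131.25

3.6550 % ABV


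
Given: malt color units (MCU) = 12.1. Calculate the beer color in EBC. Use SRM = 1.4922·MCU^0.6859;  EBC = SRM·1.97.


SRM = 1.4922·12.1^0.6859 = 8.2511
EBC = 8.2511·1.97

16.2546 EBC


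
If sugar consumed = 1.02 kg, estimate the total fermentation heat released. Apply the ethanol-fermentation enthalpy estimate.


Q = m_sugar · 590 kJ/kg
Q = 1.02 · 590

601.8000 kJ


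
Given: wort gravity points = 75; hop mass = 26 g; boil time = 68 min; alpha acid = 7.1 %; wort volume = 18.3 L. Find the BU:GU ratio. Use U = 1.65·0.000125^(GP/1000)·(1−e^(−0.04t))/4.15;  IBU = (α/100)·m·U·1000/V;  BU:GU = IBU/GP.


U = 1.65·0.000125^(75/1000)·(1−e^(−0.04·68))/4.15 = 0.1893
IBU = (7.1/100)·26·0.1893·1000/18.3 = 19.0937
BU:GU = 19.0937/75

0.2546


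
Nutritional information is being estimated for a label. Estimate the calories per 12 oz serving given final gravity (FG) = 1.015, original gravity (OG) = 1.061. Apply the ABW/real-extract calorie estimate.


ABW = (OG−FG)·131.25·0.79/FG;  °P = 259 − 259/SG (for OG→OE and FG→AE);  RE = 0.1808·OE + 0.8192·AE;  Cal = (6.9·ABW + 4·(RE−0.1))·FG·3.55
ABW = (1.061 − 1.015)·131.25·0.79/1.015 = 4.6991
OE = 259 − 259/1.061 = 14.8907 °P
AE = 259 − 259/1.015 = 3.8276 °P
RE = 0.1808·14.8907 + 0.8192·3.8276 = 5.8278 °P
Cal = (6.9·4.6991 + 4·(5.8278−0.1))·1.015·3.55

199.3866 kcal


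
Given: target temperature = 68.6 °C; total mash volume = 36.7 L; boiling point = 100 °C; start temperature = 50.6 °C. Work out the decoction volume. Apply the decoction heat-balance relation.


V_dec = V_total·(T_target − T_start)/(T_boil − T_start)
V_dec = 36.7·(68.6 − 50.6)/(100 − 50.6)

13.3725 L


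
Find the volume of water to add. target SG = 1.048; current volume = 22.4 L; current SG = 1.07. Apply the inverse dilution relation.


V_water = V·((SG_curr − 1)/(SG_target − 1) − 1)
V_water = 22.4·((1.07 − 1)/(1.048 − 1) − 1)

10.2667 L


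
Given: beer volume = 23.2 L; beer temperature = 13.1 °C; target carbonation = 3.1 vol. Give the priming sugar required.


residual = 14.695·(0.01821 + 0.09011·e^(−0.04·T));  sugar = (target − residual)·4.0·V
residual = 14.695·(0.01821 + 0.09011·e^(−0.04·13.1)) = 1.0517
sugar = (3.1 − 1.0517)·4.0·23.2

190.0825 g


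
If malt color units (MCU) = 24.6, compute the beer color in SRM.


SRM = 1.4922 · MCU^0.6859
SRM = 1.4922 · 24.6^0.6859

13.4236 SRM


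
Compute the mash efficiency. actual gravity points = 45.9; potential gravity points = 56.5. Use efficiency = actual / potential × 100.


efficiency = 45.9 / 56.5 × 100

81.2389 %


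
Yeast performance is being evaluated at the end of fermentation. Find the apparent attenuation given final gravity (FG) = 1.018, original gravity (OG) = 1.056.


AA = (OG − FG)/(OG − 1) · 100
AA = (1.056 − 1.018)/(1.056 − 1) · 100

67.8571 %


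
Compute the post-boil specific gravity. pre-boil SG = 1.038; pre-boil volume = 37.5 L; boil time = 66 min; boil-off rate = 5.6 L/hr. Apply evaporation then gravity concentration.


V_post = V_pre − rate·(t/60);  SG_post = 1 + (SG_pre−1)·V_pre/V_post
V_post = 37.5 − 5.6·(66/60) = 31.3400
SG_post = 1 + (1.038 − 1)·37.5/31.3400

1.0455


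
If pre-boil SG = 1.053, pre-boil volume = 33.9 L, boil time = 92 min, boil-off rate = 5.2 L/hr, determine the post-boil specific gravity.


V_post = V_pre − rate·(t/60);  SG_post = 1 + (SG_pre−1)·V_pre/V_post
V_post = 33.9 − 5.2·(92/60) = 25.9267
SG_post = 1 + (1.053 − 1)·33.9/25.9267

1.0693


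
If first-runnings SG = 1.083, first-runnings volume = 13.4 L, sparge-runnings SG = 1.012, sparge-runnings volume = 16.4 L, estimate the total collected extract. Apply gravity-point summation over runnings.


total = Σ (SG_i − 1)·1000·V_i
first = (1.083 − 1)·1000·13.4 = 1112.2000
sparge = (1.012 − 1)·1000·16.4 = 196.8000
total = 1112.2000 + 196.8000

1309.0000 gravity·L


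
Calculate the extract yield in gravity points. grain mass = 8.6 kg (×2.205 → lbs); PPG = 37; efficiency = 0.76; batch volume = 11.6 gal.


points = lbs × PPG × eff / vol
lbs = 8.6 × 2.205 = 18.9630
points = 18.9630 × 37 × 0.76 / 11.6

45.9689 points


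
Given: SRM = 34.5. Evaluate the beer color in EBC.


EBC = SRM · 1.97
EBC = 34.5 · 1.97

67.9650 EBC


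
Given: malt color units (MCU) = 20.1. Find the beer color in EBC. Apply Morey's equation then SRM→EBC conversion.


SRM = 1.4922·MCU^0.6859;  EBC = SRM·1.97
SRM = 1.4922·20.1^0.6859 = 11.6866
EBC = 11.6866·1.97

23.0227 EBC


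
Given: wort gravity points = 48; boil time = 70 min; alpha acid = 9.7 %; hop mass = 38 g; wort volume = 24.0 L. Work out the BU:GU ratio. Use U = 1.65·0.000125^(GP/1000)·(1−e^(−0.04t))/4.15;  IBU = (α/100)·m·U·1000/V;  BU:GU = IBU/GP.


U = 1.65·0.000125^(48/1000)·(1−e^(−0.04·70))/4.15 = 0.2426
IBU = (9.7/100)·38·0.2426·1000/24.0 = 37.2550
BU:GU = 37.2550/48

0.7761


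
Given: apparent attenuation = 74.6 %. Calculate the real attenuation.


RA = AA · 0.8192
RA = 74.6 · 0.8192

61.1123 %


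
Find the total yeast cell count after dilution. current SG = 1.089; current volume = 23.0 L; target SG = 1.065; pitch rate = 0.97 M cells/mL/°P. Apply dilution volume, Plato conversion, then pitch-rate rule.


V_w = V·((SG_c−1)/(SG_t−1)−1);  °P = 259 − 259/SG_t;  cells = rate·(V+V_w)·°P
V_w = 23.0·((1.089−1)/(1.065−1)−1) = 8.4923
V_final = 23.0 + 8.4923 = 31.4923
°P = 259 − 259/1.065 = 15.8075
cells = 0.97·31.4923·15.8075

482.8806 billion cells


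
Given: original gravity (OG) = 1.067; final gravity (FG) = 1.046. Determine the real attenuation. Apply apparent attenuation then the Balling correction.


AA = (OG−FG)/(OG−1)·100;  RA = AA·0.8192
AA = (1.067 − 1.046)/(1.067 − 1)·100 = 31.3433
RA = 31.3433·0.8192

25.6764 %


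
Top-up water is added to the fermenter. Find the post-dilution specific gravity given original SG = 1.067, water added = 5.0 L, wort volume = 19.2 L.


SG_new = 1 + (SG_old − 1)·V_old/(V_old + V_water)
pts = (1.067 − 1)·1000·19.2/(19.2 + 5.0) = 53.1570
SG_new = 1 + 53.1570/1000

1.0532


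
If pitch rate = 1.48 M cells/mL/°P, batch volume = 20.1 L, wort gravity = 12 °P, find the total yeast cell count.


cells (billions) = rate · V_L · °P
cells = 1.48 · 20.1 · 12

356.9760 billion cells


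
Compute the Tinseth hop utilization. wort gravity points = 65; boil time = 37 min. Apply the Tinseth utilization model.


U = 1.65·0.000125^(GP/1000) · (1 − e^(−0.04·t))/4.15
bigness = 1.65·0.000125^(65/1000) = 0.9200
boil_factor = (1 − e^(−0.04·37))/4.15 = 0.1861
U = 0.9200 · 0.1861

0.1712


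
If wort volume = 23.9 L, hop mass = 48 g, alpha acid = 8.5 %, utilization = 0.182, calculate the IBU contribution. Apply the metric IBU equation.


IBU = (α/100)·mass·U·1000 / V
IBU = (8.5/100)·48·0.182·1000 / 23.9

31.0695 IBU


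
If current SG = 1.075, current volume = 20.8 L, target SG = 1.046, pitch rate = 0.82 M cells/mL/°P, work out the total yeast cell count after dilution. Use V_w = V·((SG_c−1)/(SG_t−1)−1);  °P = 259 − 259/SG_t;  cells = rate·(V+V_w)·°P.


V_w = 20.8·((1.075−1)/(1.046−1)−1) = 13.1130
V_final = 20.8 + 13.1130 = 33.9130
°P = 259 − 259/1.046 = 11.3901
cells = 0.82·33.9130·11.3901

316.7426 billion cells


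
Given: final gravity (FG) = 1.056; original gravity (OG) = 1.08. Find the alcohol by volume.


ABV = (OG − FG) · 131.25
ABV = (1.08 − 1.056) · 131.25

3.1500 % ABV


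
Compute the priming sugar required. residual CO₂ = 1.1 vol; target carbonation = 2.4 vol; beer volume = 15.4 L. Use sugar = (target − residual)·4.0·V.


sugar = (2.4 − 1.1)·4.0·15.4

80.0800 g


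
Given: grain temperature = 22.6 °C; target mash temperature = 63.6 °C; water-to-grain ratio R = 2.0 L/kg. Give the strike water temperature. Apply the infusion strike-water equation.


T_strike = (0.41/R)·(T_mash − T_grain) + T_mash
T_strike = (0.41/2.0)·(63.6 − 22.6) + 63.6

72.0050 °C


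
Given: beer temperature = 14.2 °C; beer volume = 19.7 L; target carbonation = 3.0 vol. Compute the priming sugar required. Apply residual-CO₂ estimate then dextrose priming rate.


residual = 14.695·(0.01821 + 0.09011·e^(−0.04·T));  sugar = (target − residual)·4.0·V
residual = 14.695·(0.01821 + 0.09011·e^(−0.04·14.2)) = 1.0179
sugar = (3.0 − 1.0179)·4.0·19.7

156.1859 g


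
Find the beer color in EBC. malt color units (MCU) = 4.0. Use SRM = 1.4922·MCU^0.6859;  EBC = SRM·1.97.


SRM = 1.4922·4.0^0.6859 = 3.8617
EBC = 3.8617·1.97

7.6076 EBC


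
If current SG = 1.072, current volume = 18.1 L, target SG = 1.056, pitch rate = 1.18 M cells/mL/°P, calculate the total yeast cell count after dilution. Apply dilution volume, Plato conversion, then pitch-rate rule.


V_w = V·((SG_c−1)/(SG_t−1)−1);  °P = 259 − 259/SG_t;  cells = rate·(V+V_w)·°P
V_w = 18.1·((1.072−1)/(1.056−1)−1) = 5.1714
V_final = 18.1 + 5.1714 = 23.2714
°P = 259 − 259/1.056 = 13.7348
cells = 1.18·23.2714·13.7348

377.1629 billion cells


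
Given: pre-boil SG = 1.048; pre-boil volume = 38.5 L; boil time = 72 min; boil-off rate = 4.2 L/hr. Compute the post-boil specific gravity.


V_post = V_pre − rate·(t/60);  SG_post = 1 + (SG_pre−1)·V_pre/V_post
V_post = 38.5 − 4.2·(72/60) = 33.4600
SG_post = 1 + (1.048 − 1)·38.5/33.4600

1.0552


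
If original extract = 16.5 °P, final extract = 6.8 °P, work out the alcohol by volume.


SG = 259/(259 − P);  ABV = (OG − FG)·131.25
OG = 259/(259 − 16.5) = 1.0680
FG = 259/(259 − 6.8) = 1.0270
ABV = (1.0680 − 1.0270)·131.25

5.3916 % ABV


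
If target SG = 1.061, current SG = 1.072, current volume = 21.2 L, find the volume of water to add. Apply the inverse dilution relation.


V_water = V·((SG_curr − 1)/(SG_target − 1) − 1)
V_water = 21.2·((1.072 − 1)/(1.061 − 1) − 1)

3.8230 L


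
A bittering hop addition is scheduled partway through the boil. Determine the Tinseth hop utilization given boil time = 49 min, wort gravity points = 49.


U = 1.65·0.000125^(GP/1000) · (1 − e^(−0.04·t))/4.15
bigness = 1.65·0.000125^(49/1000) = 1.0623
boil_factor = (1 − e^(−0.04·49))/4.15 = 0.2070
U = 1.0623 · 0.2070

0.2199


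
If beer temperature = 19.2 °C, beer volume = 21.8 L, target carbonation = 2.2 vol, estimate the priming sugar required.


residual = 14.695·(0.01821 + 0.09011·e^(−0.04·T));  sugar = (target − residual)·4.0·V
residual = 14.695·(0.01821 + 0.09011·e^(−0.04·19.2)) = 0.8819
sugar = (2.2 − 0.8819)·4.0·21.8

114.9357 g


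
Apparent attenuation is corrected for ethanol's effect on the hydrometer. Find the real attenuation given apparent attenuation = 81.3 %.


RA = AA · 0.8192
RA = 81.3 · 0.8192

66.6010 %


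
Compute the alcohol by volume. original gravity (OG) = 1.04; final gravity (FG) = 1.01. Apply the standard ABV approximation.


ABV = (OG − FG) · 131.25
ABV = (1.04 − 1.01) · 131.25

3.9375 % ABV


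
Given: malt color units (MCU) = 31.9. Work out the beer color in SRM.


SRM = 1.4922 · MCU^0.6859
SRM = 1.4922 · 31.9^0.6859

16.0427 SRM


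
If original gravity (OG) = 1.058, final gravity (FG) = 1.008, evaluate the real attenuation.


AA = (OG−FG)/(OG−1)·100;  RA = AA·0.8192
AA = (1.058 − 1.008)/(1.058 − 1)·100 = 86.2069
RA = 86.2069·0.8192

70.6207 %


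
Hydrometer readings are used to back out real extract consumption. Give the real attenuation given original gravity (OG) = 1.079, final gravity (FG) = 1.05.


AA = (OG−FG)/(OG−1)·100;  RA = AA·0.8192
AA = (1.079 − 1.05)/(1.079 − 1)·100 = 36.7089
RA = 36.7089·0.8192

30.0719 %


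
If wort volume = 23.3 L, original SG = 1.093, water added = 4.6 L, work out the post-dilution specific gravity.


SG_new = 1 + (SG_old − 1)·V_old/(V_old + V_water)
pts = (1.093 − 1)·1000·23.3/(23.3 + 4.6) = 77.6667
SG_new = 1 + 77.6667/1000

1.0777


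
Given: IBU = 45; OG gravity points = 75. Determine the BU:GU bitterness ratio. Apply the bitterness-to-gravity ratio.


BU:GU = IBU / OG_points
BU:GU = 45 / 75

0.6000


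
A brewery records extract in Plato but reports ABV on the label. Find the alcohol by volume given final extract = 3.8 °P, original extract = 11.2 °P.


SG = 259/(259 − P);  ABV = (OG − FG)·131.25
OG = 259/(259 − 11.2) = 1.0452
FG = 259/(259 − 3.8) = 1.0149
ABV = (1.0452 − 1.0149)·131.25

3.9779 % ABV


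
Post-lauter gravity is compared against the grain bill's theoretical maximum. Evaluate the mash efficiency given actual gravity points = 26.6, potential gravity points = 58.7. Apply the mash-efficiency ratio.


efficiency = actual / potential × 100
efficiency = 26.6 / 58.7 × 100

45.3152 %


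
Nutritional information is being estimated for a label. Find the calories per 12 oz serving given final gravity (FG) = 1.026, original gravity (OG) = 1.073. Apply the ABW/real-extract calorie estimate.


ABW = (OG−FG)·131.25·0.79/FG;  °P = 259 − 259/SG (for OG→OE and FG→AE);  RE = 0.1808·OE + 0.8192·AE;  Cal = (6.9·ABW + 4·(RE−0.1))·FG·3.55
ABW = (1.073 − 1.026)·131.25·0.79/1.026 = 4.7498
OE = 259 − 259/1.073 = 17.6207 °P
AE = 259 − 259/1.026 = 6.5634 °P
RE = 0.1808·17.6207 + 0.8192·6.5634 = 8.5625 °P
Cal = (6.9·4.7498 + 4·(8.5625−0.1))·1.026·3.55

242.6639 kcal


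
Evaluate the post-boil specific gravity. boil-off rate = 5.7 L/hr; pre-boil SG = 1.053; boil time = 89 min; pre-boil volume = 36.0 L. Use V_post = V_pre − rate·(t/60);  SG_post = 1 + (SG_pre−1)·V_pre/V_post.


V_post = 36.0 − 5.7·(89/60) = 27.5450
SG_post = 1 + (1.053 − 1)·36.0/27.5450

1.0693


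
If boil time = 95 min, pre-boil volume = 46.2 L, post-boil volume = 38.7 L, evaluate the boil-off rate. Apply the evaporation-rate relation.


rate = (V_pre − V_post) / (t_min/60)
rate = (46.2 − 38.7) / (95/60)

4.7368 L/hr


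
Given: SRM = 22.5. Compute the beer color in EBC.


EBC = SRM · 1.97
EBC = 22.5 · 1.97

44.3250 EBC


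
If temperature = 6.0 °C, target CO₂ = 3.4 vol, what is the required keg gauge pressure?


psi = vols/(0.01821 + 0.09011·e^(−0.04·T)) − 14.695
psi = 3.4/(0.01821 + 0.09011·e^(−0.04·6.0)) − 14.695

23.4674 psi


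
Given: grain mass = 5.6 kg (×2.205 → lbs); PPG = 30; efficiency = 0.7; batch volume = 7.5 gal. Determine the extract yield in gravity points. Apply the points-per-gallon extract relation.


points = lbs × PPG × eff / vol
lbs = 5.6 × 2.205 = 12.3480
points = 12.3480 × 30 × 0.7 / 7.5

34.5744 points


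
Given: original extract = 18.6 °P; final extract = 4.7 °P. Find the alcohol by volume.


SG = 259/(259 − P);  ABV = (OG − FG)·131.25
OG = 259/(259 − 18.6) = 1.0774
FG = 259/(259 − 4.7) = 1.0185
ABV = (1.0774 − 1.0185)·131.25

7.7292 % ABV


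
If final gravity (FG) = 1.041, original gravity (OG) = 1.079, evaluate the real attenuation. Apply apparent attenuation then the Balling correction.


AA = (OG−FG)/(OG−1)·100;  RA = AA·0.8192
AA = (1.079 − 1.041)/(1.079 − 1)·100 = 48.1013
RA = 48.1013·0.8192

39.4046 %


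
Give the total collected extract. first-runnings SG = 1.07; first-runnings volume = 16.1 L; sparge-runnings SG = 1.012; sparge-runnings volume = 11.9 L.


total = Σ (SG_i − 1)·1000·V_i
first = (1.07 − 1)·1000·16.1 = 1127.0000
sparge = (1.012 − 1)·1000·11.9 = 142.8000
total = 1127.0000 + 142.8000

1269.8000 gravity·L


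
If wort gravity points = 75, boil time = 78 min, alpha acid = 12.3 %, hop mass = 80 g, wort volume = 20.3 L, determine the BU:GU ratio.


U = 1.65·0.000125^(GP/1000)·(1−e^(−0.04t))/4.15;  IBU = (α/100)·m·U·1000/V;  BU:GU = IBU/GP
U = 1.65·0.000125^(75/1000)·(1−e^(−0.04·78))/4.15 = 0.1937
IBU = (12.3/100)·80·0.1937·1000/20.3 = 93.8836
BU:GU = 93.8836/75

1.2518


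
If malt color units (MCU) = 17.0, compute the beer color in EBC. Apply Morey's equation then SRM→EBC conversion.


SRM = 1.4922·MCU^0.6859;  EBC = SRM·1.97
SRM = 1.4922·17.0^0.6859 = 10.4182
EBC = 10.4182·1.97

20.5238 EBC


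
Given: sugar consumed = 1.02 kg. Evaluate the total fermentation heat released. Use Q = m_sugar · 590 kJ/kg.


Q = 1.02 · 590

601.8000 kJ


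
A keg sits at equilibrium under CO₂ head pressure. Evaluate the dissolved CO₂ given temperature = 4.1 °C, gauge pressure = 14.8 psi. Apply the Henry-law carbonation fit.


vols = (P + 14.695)·(0.01821 + 0.09011·e^(−0.04·T))
vols = (14.8 + 14.695)·(0.01821 + 0.09011·e^(−0.04·4.1))

2.7929 volumes


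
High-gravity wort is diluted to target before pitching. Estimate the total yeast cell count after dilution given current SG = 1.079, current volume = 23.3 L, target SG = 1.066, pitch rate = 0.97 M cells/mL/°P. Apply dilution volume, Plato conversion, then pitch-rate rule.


V_w = V·((SG_c−1)/(SG_t−1)−1);  °P = 259 − 259/SG_t;  cells = rate·(V+V_w)·°P
V_w = 23.3·((1.079−1)/(1.066−1)−1) = 4.5894
V_final = 23.3 + 4.5894 = 27.8894
°P = 259 − 259/1.066 = 16.0356
cells = 0.97·27.8894·16.0356

433.8077 billion cells


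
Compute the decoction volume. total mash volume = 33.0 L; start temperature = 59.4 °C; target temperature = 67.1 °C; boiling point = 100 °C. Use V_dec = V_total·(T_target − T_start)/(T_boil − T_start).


V_dec = 33.0·(67.1 − 59.4)/(100 − 59.4)

6.2586 L


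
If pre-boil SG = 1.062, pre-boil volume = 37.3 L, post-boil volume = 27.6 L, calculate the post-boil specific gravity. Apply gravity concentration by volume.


SG_post = 1 + (SG_pre − 1)·V_pre/V_post
pts_pre = (1.062 − 1)·1000 = 62.0000
pts_post = 62.0000·37.3/27.6 = 83.7899
SG_post = 1 + 83.7899/1000

1.0838


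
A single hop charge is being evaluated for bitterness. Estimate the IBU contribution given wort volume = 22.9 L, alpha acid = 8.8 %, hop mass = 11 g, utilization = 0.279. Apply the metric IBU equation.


IBU = (α/100)·mass·U·1000 / V
IBU = (8.8/100)·11·0.279·1000 / 22.9

11.7935 IBU


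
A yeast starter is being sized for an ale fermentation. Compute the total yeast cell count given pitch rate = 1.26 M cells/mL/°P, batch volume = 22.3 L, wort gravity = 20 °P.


cells (billions) = rate · V_L · °P
cells = 1.26 · 22.3 · 20

561.9600 billion cells


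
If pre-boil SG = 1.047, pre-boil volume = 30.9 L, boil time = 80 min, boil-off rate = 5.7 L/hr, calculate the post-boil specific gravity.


V_post = V_pre − rate·(t/60);  SG_post = 1 + (SG_pre−1)·V_pre/V_post
V_post = 30.9 − 5.7·(80/60) = 23.3000
SG_post = 1 + (1.047 − 1)·30.9/23.3000

1.0623


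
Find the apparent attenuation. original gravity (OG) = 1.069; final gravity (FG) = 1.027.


AA = (OG − FG)/(OG − 1) · 100
AA = (1.069 − 1.027)/(1.069 − 1) · 100

60.8696 %


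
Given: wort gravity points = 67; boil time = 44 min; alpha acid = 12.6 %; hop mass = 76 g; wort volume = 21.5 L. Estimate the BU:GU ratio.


U = 1.65·0.000125^(GP/1000)·(1−e^(−0.04t))/4.15;  IBU = (α/100)·m·U·1000/V;  BU:GU = IBU/GP
U = 1.65·0.000125^(67/1000)·(1−e^(−0.04·44))/4.15 = 0.1803
IBU = (12.6/100)·76·0.1803·1000/21.5 = 80.2937
BU:GU = 80.2937/67

1.1984


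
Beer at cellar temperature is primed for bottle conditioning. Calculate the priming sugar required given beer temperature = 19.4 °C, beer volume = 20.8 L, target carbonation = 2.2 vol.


residual = 14.695·(0.01821 + 0.09011·e^(−0.04·T));  sugar = (target − residual)·4.0·V
residual = 14.695·(0.01821 + 0.09011·e^(−0.04·19.4)) = 0.8770
sugar = (2.2 − 0.8770)·4.0·20.8

110.0707 g


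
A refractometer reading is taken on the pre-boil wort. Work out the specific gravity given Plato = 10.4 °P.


SG = 259/(259 − P)
SG = 259/(259 − 10.4)

1.0418


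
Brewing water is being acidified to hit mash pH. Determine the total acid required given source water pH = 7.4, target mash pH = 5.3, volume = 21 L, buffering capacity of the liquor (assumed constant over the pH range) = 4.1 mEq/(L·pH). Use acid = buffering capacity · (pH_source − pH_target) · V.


acid = 4.1 · (7.4 − 5.3) · 21

180.8100 mEq


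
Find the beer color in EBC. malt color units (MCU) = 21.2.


SRM = 1.4922·MCU^0.6859;  EBC = SRM·1.97
SRM = 1.4922·21.2^0.6859 = 12.1216
EBC = 12.1216·1.97

23.8796 EBC


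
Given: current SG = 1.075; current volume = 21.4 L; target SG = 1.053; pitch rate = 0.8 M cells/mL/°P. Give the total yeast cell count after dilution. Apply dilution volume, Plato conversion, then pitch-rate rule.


V_w = V·((SG_c−1)/(SG_t−1)−1);  °P = 259 − 259/SG_t;  cells = rate·(V+V_w)·°P
V_w = 21.4·((1.075−1)/(1.053−1)−1) = 8.8830
V_final = 21.4 + 8.8830 = 30.2830
°P = 259 − 259/1.053 = 13.0361
cells = 0.8·30.2830·13.0361

315.8177 billion cells


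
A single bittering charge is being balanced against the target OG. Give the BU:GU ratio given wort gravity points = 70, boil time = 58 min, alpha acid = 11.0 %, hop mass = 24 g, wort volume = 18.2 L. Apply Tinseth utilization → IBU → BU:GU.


U = 1.65·0.000125^(GP/1000)·(1−e^(−0.04t))/4.15;  IBU = (α/100)·m·U·1000/V;  BU:GU = IBU/GP
U = 1.65·0.000125^(70/1000)·(1−e^(−0.04·58))/4.15 = 0.1911
IBU = (11.0/100)·24·0.1911·1000/18.2 = 27.7221
BU:GU = 27.7221/70

0.3960


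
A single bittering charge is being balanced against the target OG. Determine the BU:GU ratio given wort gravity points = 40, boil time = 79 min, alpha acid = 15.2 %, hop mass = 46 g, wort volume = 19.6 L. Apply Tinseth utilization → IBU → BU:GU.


U = 1.65·0.000125^(GP/1000)·(1−e^(−0.04t))/4.15;  IBU = (α/100)·m·U·1000/V;  BU:GU = IBU/GP
U = 1.65·0.000125^(40/1000)·(1−e^(−0.04·79))/4.15 = 0.2658
IBU = (15.2/100)·46·0.2658·1000/19.6 = 94.8047
BU:GU = 94.8047/40

2.3701


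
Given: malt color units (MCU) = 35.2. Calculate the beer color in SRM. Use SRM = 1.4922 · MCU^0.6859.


SRM = 1.4922 · 35.2^0.6859

17.1633 SRM


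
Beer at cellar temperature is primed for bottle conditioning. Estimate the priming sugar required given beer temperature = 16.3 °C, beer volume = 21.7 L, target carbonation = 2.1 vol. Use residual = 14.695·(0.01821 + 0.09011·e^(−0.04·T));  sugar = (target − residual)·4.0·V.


residual = 14.695·(0.01821 + 0.09011·e^(−0.04·16.3)) = 0.9575
sugar = (2.1 − 0.9575)·4.0·21.7

99.1698 g


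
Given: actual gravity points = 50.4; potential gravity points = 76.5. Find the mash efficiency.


efficiency = actual / potential × 100
efficiency = 50.4 / 76.5 × 100

65.8824 %


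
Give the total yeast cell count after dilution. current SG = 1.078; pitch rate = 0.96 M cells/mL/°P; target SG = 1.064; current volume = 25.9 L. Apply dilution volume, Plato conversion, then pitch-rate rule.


V_w = V·((SG_c−1)/(SG_t−1)−1);  °P = 259 − 259/SG_t;  cells = rate·(V+V_w)·°P
V_w = 25.9·((1.078−1)/(1.064−1)−1) = 5.6656
V_final = 25.9 + 5.6656 = 31.5656
°P = 259 − 259/1.064 = 15.5789
cells = 0.96·31.5656·15.5789

472.0888 billion cells


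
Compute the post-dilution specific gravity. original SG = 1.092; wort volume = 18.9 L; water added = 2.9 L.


SG_new = 1 + (SG_old − 1)·V_old/(V_old + V_water)
pts = (1.092 − 1)·1000·18.9/(18.9 + 2.9) = 79.7615
SG_new = 1 + 79.7615/1000

1.0798


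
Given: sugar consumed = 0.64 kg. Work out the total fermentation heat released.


Q = m_sugar · 590 kJ/kg
Q = 0.64 · 590

377.6000 kJ


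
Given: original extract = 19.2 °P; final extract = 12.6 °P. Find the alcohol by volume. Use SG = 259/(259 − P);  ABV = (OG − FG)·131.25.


OG = 259/(259 − 19.2) = 1.0801
FG = 259/(259 − 12.6) = 1.0511
ABV = (1.0801 − 1.0511)·131.25

3.7971 % ABV


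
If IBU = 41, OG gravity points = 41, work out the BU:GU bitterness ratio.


BU:GU = IBU / OG_points
BU:GU = 41 / 41

1.0000


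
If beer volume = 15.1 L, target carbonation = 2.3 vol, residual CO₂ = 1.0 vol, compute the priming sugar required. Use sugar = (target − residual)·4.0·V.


sugar = (2.3 − 1.0)·4.0·15.1

78.5200 g


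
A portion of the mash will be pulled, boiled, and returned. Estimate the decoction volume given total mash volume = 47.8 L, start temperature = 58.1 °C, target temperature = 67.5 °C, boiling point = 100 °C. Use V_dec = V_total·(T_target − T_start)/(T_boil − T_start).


V_dec = 47.8·(67.5 − 58.1)/(100 − 58.1)

10.7236 L


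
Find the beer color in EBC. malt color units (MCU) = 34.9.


SRM = 1.4922·MCU^0.6859;  EBC = SRM·1.97
SRM = 1.4922·34.9^0.6859 = 17.0628
EBC = 17.0628·1.97

33.6138 EBC


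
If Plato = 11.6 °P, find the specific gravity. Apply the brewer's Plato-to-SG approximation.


SG = 259/(259 − P)
SG = 259/(259 − 11.6)

1.0469


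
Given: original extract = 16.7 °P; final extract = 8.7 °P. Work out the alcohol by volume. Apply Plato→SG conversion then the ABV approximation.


SG = 259/(259 − P);  ABV = (OG − FG)·131.25
OG = 259/(259 − 16.7) = 1.0689
FG = 259/(259 − 8.7) = 1.0348
ABV = (1.0689 − 1.0348)·131.25

4.4841 % ABV


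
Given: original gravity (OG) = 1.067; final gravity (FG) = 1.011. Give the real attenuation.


AA = (OG−FG)/(OG−1)·100;  RA = AA·0.8192
AA = (1.067 − 1.011)/(1.067 − 1)·100 = 83.5821
RA = 83.5821·0.8192

68.4704 %


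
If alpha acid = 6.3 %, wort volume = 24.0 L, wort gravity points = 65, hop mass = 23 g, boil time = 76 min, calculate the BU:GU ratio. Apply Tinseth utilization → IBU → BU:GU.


U = 1.65·0.000125^(GP/1000)·(1−e^(−0.04t))/4.15;  IBU = (α/100)·m·U·1000/V;  BU:GU = IBU/GP
U = 1.65·0.000125^(65/1000)·(1−e^(−0.04·76))/4.15 = 0.2111
IBU = (6.3/100)·23·0.2111·1000/24.0 = 12.7440
BU:GU = 12.7440/65

0.1961


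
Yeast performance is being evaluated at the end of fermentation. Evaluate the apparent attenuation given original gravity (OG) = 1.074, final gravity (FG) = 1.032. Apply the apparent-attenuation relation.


AA = (OG − FG)/(OG − 1) · 100
AA = (1.074 − 1.032)/(1.074 − 1) · 100

56.7568 %


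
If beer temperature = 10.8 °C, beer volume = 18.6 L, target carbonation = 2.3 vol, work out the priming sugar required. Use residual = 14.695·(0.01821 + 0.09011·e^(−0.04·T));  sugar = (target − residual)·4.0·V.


residual = 14.695·(0.01821 + 0.09011·e^(−0.04·10.8)) = 1.1273
sugar = (2.3 − 1.1273)·4.0·18.6

87.2521 g


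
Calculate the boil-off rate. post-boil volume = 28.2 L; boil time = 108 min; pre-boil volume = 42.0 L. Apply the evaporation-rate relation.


rate = (V_pre − V_post) / (t_min/60)
rate = (42.0 − 28.2) / (108/60)

7.6667 L/hr


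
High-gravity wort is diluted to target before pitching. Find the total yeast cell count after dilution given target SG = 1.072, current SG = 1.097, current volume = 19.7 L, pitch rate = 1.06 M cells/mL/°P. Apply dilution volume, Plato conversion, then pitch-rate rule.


V_w = V·((SG_c−1)/(SG_t−1)−1);  °P = 259 − 259/SG_t;  cells = rate·(V+V_w)·°P
V_w = 19.7·((1.097−1)/(1.072−1)−1) = 6.8403
V_final = 19.7 + 6.8403 = 26.5403
°P = 259 − 259/1.072 = 17.3955
cells = 1.06·26.5403·17.3955

489.3829 billion cells


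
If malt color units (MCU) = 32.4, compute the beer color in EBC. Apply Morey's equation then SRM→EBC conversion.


SRM = 1.4922·MCU^0.6859;  EBC = SRM·1.97
SRM = 1.4922·32.4^0.6859 = 16.2147
EBC = 16.2147·1.97

31.9430 EBC


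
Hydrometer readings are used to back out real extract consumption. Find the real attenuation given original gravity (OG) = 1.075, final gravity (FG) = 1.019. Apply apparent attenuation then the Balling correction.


AA = (OG−FG)/(OG−1)·100;  RA = AA·0.8192
AA = (1.075 − 1.019)/(1.075 − 1)·100 = 74.6667
RA = 74.6667·0.8192

61.1669 %


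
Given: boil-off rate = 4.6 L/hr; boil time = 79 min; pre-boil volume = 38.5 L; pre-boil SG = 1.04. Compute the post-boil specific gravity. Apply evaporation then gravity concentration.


V_post = V_pre − rate·(t/60);  SG_post = 1 + (SG_pre−1)·V_pre/V_post
V_post = 38.5 − 4.6·(79/60) = 32.4433
SG_post = 1 + (1.04 − 1)·38.5/32.4433

1.0475


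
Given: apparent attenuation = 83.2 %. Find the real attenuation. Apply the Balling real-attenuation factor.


RA = AA · 0.8192
RA = 83.2 · 0.8192

68.1574 %


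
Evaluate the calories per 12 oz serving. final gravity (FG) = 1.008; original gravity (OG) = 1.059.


ABW = (OG−FG)·131.25·0.79/FG;  °P = 259 − 259/SG (for OG→OE and FG→AE);  RE = 0.1808·OE + 0.8192·AE;  Cal = (6.9·ABW + 4·(RE−0.1))·FG·3.55
ABW = (1.059 − 1.008)·131.25·0.79/1.008 = 5.2461
OE = 259 − 259/1.059 = 14.4297 °P
AE = 259 − 259/1.008 = 2.0556 °P
RE = 0.1808·14.4297 + 0.8192·2.0556 = 4.2928 °P
Cal = (6.9·5.2461 + 4·(4.2928−0.1))·1.008·3.55

189.5450 kcal


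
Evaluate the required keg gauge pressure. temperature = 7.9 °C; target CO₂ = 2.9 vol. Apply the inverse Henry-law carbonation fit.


psi = vols/(0.01821 + 0.09011·e^(−0.04·T)) − 14.695
psi = 2.9/(0.01821 + 0.09011·e^(−0.04·7.9)) − 14.695

19.8677 psi


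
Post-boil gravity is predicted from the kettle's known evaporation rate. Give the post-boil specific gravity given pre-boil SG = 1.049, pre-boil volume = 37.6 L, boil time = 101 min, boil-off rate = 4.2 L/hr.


V_post = V_pre − rate·(t/60);  SG_post = 1 + (SG_pre−1)·V_pre/V_post
V_post = 37.6 − 4.2·(101/60) = 30.5300
SG_post = 1 + (1.049 − 1)·37.6/30.5300

1.0603


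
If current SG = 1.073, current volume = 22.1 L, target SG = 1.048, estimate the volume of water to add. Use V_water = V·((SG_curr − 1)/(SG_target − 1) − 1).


V_water = 22.1·((1.073 − 1)/(1.048 − 1) − 1)

11.5104 L


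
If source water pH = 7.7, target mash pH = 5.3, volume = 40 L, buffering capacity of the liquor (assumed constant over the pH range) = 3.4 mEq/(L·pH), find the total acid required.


acid = buffering capacity · (pH_source − pH_target) · V
acid = 3.4 · (7.7 − 5.3) · 40

326.4000 mEq


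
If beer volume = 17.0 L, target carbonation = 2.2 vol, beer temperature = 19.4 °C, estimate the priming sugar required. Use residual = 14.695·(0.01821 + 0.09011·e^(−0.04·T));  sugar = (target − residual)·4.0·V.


residual = 14.695·(0.01821 + 0.09011·e^(−0.04·19.4)) = 0.8770
sugar = (2.2 − 0.8770)·4.0·17.0

89.9616 g


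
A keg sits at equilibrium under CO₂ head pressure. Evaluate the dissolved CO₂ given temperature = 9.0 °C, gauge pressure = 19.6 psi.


vols = (P + 14.695)·(0.01821 + 0.09011·e^(−0.04·T))
vols = (19.6 + 14.695)·(0.01821 + 0.09011·e^(−0.04·9.0))

2.7806 volumes


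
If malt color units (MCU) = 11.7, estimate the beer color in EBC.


SRM = 1.4922·MCU^0.6859;  EBC = SRM·1.97
SRM = 1.4922·11.7^0.6859 = 8.0630
EBC = 8.0630·1.97

15.8841 EBC


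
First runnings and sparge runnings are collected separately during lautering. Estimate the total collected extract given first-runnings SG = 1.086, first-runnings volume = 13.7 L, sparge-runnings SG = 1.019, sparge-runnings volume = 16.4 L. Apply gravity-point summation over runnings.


total = Σ (SG_i − 1)·1000·V_i
first = (1.086 − 1)·1000·13.7 = 1178.2000
sparge = (1.019 − 1)·1000·16.4 = 311.6000
total = 1178.2000 + 311.6000

1489.8000 gravity·L


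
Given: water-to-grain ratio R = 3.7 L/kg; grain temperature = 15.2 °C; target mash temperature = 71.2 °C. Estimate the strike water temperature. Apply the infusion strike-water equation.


T_strike = (0.41/R)·(T_mash − T_grain) + T_mash
T_strike = (0.41/3.7)·(71.2 − 15.2) + 71.2

77.4054 °C


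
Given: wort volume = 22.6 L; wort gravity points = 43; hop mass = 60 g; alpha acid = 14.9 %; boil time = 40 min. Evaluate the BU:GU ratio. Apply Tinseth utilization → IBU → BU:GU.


U = 1.65·0.000125^(GP/1000)·(1−e^(−0.04t))/4.15;  IBU = (α/100)·m·U·1000/V;  BU:GU = IBU/GP
U = 1.65·0.000125^(43/1000)·(1−e^(−0.04·40))/4.15 = 0.2156
IBU = (14.9/100)·60·0.2156·1000/22.6 = 85.2887
BU:GU = 85.2887/43

1.9835


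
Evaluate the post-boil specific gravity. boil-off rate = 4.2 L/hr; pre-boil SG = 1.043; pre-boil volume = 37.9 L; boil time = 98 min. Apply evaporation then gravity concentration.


V_post = V_pre − rate·(t/60);  SG_post = 1 + (SG_pre−1)·V_pre/V_post
V_post = 37.9 − 4.2·(98/60) = 31.0400
SG_post = 1 + (1.043 − 1)·37.9/31.0400

1.0525


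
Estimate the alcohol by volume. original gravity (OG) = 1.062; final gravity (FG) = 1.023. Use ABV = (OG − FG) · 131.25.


ABV = (1.062 − 1.023) · 131.25

5.1188 % ABV


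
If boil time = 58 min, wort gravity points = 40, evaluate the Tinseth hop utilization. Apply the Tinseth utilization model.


U = 1.65·0.000125^(GP/1000) · (1 − e^(−0.04·t))/4.15
bigness = 1.65·0.000125^(40/1000) = 1.1518
boil_factor = (1 − e^(−0.04·58))/4.15 = 0.2173
U = 1.1518 · 0.2173

0.2503


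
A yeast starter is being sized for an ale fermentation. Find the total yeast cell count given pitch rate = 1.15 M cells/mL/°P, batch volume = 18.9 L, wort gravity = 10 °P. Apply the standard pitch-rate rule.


cells (billions) = rate · V_L · °P
cells = 1.15 · 18.9 · 10

217.3500 billion cells


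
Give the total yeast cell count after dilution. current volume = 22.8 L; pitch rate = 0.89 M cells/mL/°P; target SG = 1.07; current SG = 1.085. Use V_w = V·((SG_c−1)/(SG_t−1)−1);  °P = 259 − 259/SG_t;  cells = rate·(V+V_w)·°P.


V_w = 22.8·((1.085−1)/(1.07−1)−1) = 4.8857
V_final = 22.8 + 4.8857 = 27.6857
°P = 259 − 259/1.07 = 16.9439
cells = 0.89·27.6857·16.9439

417.5032 billion cells


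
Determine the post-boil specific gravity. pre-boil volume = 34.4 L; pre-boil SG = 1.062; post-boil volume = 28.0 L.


SG_post = 1 + (SG_pre − 1)·V_pre/V_post
pts_pre = (1.062 − 1)·1000 = 62.0000
pts_post = 62.0000·34.4/28.0 = 76.1714
SG_post = 1 + 76.1714/1000

1.0762


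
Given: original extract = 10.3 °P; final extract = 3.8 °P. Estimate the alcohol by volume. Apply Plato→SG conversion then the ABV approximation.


SG = 259/(259 − P);  ABV = (OG − FG)·131.25
OG = 259/(259 − 10.3) = 1.0414
FG = 259/(259 − 3.8) = 1.0149
ABV = (1.0414 − 1.0149)·131.25

3.4814 % ABV


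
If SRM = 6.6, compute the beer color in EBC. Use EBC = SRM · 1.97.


EBC = 6.6 · 1.97

13.0020 EBC


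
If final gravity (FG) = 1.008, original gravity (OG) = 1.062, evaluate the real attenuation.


AA = (OG−FG)/(OG−1)·100;  RA = AA·0.8192
AA = (1.062 − 1.008)/(1.062 − 1)·100 = 87.0968
RA = 87.0968·0.8192

71.3497 %


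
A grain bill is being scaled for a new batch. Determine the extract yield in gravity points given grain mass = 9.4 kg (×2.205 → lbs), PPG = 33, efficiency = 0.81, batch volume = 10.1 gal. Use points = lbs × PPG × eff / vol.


lbs = 9.4 × 2.205 = 20.7270
points = 20.7270 × 33 × 0.81 / 10.1

54.8547 points


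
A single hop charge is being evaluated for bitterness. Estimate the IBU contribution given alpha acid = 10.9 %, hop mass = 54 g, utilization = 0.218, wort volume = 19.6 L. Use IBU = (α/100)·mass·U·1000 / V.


IBU = (10.9/100)·54·0.218·1000 / 19.6

65.4667 IBU


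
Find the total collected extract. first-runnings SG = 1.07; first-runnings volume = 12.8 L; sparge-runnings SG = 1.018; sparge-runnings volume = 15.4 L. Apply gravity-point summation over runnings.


total = Σ (SG_i − 1)·1000·V_i
first = (1.07 − 1)·1000·12.8 = 896.0000
sparge = (1.018 − 1)·1000·15.4 = 277.2000
total = 896.0000 + 277.2000

1173.2000 gravity·L


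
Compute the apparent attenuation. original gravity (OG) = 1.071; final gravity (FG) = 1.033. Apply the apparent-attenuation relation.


AA = (OG − FG)/(OG − 1) · 100
AA = (1.071 − 1.033)/(1.071 − 1) · 100

53.5211 %


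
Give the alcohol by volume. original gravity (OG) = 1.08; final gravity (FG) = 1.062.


ABV = (OG − FG) · 131.25
ABV = (1.08 − 1.062) · 131.25

2.3625 % ABV


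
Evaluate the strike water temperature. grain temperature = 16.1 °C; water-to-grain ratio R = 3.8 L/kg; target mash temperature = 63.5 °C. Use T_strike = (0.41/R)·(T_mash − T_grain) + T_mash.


T_strike = (0.41/3.8)·(63.5 − 16.1) + 63.5

68.6142 °C
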